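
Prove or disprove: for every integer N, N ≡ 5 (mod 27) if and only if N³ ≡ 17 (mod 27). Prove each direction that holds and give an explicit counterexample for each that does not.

(⇒) holds; (⇐) fails.

(→) Suppose N ≡ 5 (mod 27). Write N = 27j + 5. Then (27j + 5)³ = 19683j³ + 10935j² + 2025j + 125 = 27(729j³ + 405j² + 75j + 4) + 17, so N³ ≡ 17 (mod 27).

(←) This fails: take N = 14. Then 14³ = 2744 ≡ 17 (mod 27), yet 14 ≡ 14 (mod 27), not 5.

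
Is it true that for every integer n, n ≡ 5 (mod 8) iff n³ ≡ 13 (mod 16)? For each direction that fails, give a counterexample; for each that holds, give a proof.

Not equivalent: only (⇐) holds.

(⇐) The residues r modulo 16 with r³ ≡ 13 (mod 16) are exactly {5}, and each is ≡ 5 (mod 8).

(⇒) This fails: take n = 13. Then 13 ≡ 5 (mod 8), but 13³ = 2197 ≡ 5 (mod 16), not 13.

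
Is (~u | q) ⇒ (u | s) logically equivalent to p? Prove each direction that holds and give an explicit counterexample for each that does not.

(⇒) fails and (⇐) fails.

Forward direction. This fails. Under s = T, u = F, q = F, p = F, the left side is true but the right side is false.

Converse. This fails. Under s = F, u = F, q = F, p = T, the left side is false but the right side is true.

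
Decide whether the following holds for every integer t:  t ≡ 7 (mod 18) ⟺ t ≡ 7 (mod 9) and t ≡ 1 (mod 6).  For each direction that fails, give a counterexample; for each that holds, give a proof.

(⟸) If t ≡ 7 (mod 9) and t ≡ 1 (mod 6), then by the Chinese remainder theorem t ≡ 7 (mod 18). This is exactly t ≡ 7 (mod 18).

(⟹) Suppose t ≡ 7 (mod 18); write t = 18j + 7. Since 9 ∣ 18, reducing mod 9 gives t ≡ 7 (mod 9); since 6 ∣ 18, reducing mod 6 gives t ≡ 7 ≡ 1 (mod 6).

Both directions hold.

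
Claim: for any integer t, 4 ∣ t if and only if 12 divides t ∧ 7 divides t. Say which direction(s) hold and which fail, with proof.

(⟸) Suppose 12 ∣ t and 7 ∣ t. Any common multiple of 12 and 7 is a multiple of their lcm; here gcd(12, 7) = 1, so lcm(12, 7) = 12·7 = 84, so 84 ∣ t. Since 4 ∣ 84, it follows that 4 ∣ t.

(⟹) This fails: take t = 4. Certainly 4 ∣ 4, but 12 ∤ 4.

The forward direction fails; the converse holds.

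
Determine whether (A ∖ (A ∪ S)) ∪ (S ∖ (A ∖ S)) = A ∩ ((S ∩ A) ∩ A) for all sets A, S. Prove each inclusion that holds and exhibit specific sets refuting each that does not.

(⊆) fails; (⊇) holds.

Forward inclusion. This inclusion fails. Take A = ∅, S = {1}; then 1 ∈ (A ∖ (A ∪ S)) ∪ (S ∖ (A ∖ S)) but 1 ∉ A ∩ ((S ∩ A) ∩ A).

Reverse inclusion. Let x ∈ A ∩ ((S ∩ A) ∩ A). Then x ∈ A ∩ S, from which x ∈ (A ∖ (A ∪ S)) ∪ (S ∖ (A ∖ S)).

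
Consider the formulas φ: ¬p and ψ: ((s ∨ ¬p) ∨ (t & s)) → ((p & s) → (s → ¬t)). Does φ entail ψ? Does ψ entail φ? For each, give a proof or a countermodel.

(→) Assume the antecedent. If p is true, the antecedent cannot hold. If p is false, the consequent reduces to true regardless of the other variables. Either way the consequent holds.

(←) This fails. Under p = T, t = F, s = F, the left side is false but the right side is true.

Only the forward direction holds.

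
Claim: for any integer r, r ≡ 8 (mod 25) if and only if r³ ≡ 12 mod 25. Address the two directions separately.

Both directions hold; the statement is true.

[⇒] Suppose r ≡ 8 (mod 25). Write r = 25j + 8. Then (25j + 8)³ = 15625j³ + 15000j² + 4800j + 512 = 25(625j³ + 600j² + 192j + 20) + 12, so r³ ≡ 12 (mod 25).

[⇐] Conversely, suppose r³ ≡ 12 (mod 25). The only residue r in {0, …, 24} with r³ ≡ 12 (mod 25) is r = 8, so r ≡ 8 (mod 25).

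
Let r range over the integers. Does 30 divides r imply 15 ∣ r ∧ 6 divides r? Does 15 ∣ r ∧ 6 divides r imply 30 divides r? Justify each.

(⇒) If 30 ∣ r, write r = 30q. Since 30 = 2·15, r = 15·(2q), so 15 ∣ r; and since 30 = 5·6, r = 6·(5q), so 6 ∣ r.

(⇐) Suppose 15 ∣ r and 6 ∣ r. Any common multiple of 15 and 6 is a multiple of their lcm; here lcm(15, 6) = 15·6/gcd(15, 6) = 90/3 = 30, so 30 ∣ r.

Equivalent; both directions hold.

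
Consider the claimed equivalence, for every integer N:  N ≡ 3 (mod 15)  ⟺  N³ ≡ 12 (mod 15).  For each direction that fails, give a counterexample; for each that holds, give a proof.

Forward direction. Suppose N ≡ 3 (mod 15). Write N = 15j + 3. Then (15j + 3)³ = 3375j³ + 2025j² + 405j + 27 = 15(225j³ + 135j² + 27j + 1) + 12, so N³ ≡ 12 (mod 15).

Converse. Suppose N³ ≡ 12 (mod 15). The only residue r in {0, …, 14} with r³ ≡ 12 (mod 15) is r = 3, so N ≡ 3 (mod 15).

Both directions hold.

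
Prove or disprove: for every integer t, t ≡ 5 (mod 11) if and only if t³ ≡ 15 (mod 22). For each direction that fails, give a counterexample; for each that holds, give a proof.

The forward direction fails; the converse holds.

[⇒] This fails: take t = 16. Then 16 ≡ 5 (mod 11), but 16³ = 4096 ≡ 4 (mod 22), not 15.

[⇐] Conversely, the residues r modulo 22 with r³ ≡ 15 (mod 22) are exactly {5}, and each is ≡ 5 (mod 11).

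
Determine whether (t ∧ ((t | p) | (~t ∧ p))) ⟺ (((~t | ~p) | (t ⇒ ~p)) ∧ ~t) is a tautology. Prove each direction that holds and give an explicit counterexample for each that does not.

(⇒) fails and (⇐) fails.

(⇒) This fails. Under t = T, p = F, the left side is true but the right side is false.

(⇐) This fails. Under t = F, p = F, the left side is false but the right side is true.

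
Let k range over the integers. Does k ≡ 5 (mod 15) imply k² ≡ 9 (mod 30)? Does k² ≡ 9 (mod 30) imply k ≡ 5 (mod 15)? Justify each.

(⇒) This fails: take k = 5. Then 5 ≡ 5 (mod 15), but 5² = 25 ≡ 25 (mod 30), not 9.

(⇐) This fails: take k = 3. Then 3² = 9 ≡ 9 (mod 30), yet 3 ≡ 3 (mod 15), not 5.

Neither implication holds.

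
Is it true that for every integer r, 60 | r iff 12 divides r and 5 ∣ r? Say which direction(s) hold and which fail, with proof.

[⇒] If 60 ∣ r, write r = 60q. Since 60 = 5·12, r = 12·(5q), so 12 ∣ r; and since 60 = 12·5, r = 5·(12q), so 5 ∣ r.

[⇐] Suppose 12 ∣ r and 5 ∣ r. Any common multiple of 12 and 5 is a multiple of their lcm; here gcd(12, 5) = 1, so lcm(12, 5) = 12·5 = 60, so 60 ∣ r.

Equivalent; both directions hold.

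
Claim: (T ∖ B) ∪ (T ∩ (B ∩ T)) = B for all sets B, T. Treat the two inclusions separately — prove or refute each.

Forward inclusion. This inclusion fails. Take B = ∅, T = {1}; then 1 ∈ (T ∖ B) ∪ (T ∩ (B ∩ T)) but 1 ∉ B.

Reverse inclusion. This inclusion fails. Take B = {1}, T = ∅; then 1 ∈ B but 1 ∉ (T ∖ B) ∪ (T ∩ (B ∩ T)).

Both inclusions fail.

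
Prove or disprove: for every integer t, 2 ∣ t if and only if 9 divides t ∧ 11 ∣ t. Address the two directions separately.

Neither direction holds.

[⇒] This fails: take t = 2. Certainly 2 ∣ 2, but 9 ∤ 2.

[⇐] This fails: take t = 99. Both 9 ∣ 99 and 11 ∣ 99, yet 99 is not a multiple of 2 (since 99 = 49·2 + 1), so 2 ∤ 99.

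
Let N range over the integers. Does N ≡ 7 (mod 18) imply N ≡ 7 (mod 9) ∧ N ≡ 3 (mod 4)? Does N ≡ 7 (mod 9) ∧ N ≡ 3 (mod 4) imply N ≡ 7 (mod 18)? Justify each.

(⇐) If N ≡ 7 (mod 9) and N ≡ 3 (mod 4), then by the Chinese remainder theorem N ≡ 7 (mod 36). Since 7 ≡ 7 (mod 18) and 18 ∣ 36, we get N ≡ 7 (mod 18).

(⇒) This fails: N = 25 gives 25 ≡ 7 (mod 18) but 25 ≡ 1 (mod 4), so the conjunction on the right does not hold.

Not equivalent: only (⇐) holds.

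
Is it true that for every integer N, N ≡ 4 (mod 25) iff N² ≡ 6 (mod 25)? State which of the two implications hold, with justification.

Both directions fail.

(⇒) This fails: take N = 4. Then 4 ≡ 4 (mod 25), but 4² = 16 ≡ 16 (mod 25), not 6.

(⇐) This fails: take N = 9. Then 9² = 81 ≡ 6 (mod 25), yet 9 ≡ 9 (mod 25), not 4.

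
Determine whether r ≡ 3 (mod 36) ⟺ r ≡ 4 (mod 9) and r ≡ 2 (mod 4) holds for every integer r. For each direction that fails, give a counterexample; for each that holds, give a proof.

(⇒) fails and (⇐) fails.

(⇒) This fails: r = 3 gives 3 ≡ 3 (mod 36) but 3 ≡ 3 (mod 9), so the conjunction on the right does not hold.

(⇐) This fails: r = 22 satisfies both congruences on the right (22 ≡ 4 mod 9 and 22 ≡ 2 mod 4) yet 22 ≡ 22 (mod 36), not 3.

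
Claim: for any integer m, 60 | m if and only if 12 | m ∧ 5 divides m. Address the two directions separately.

(←) Suppose 12 ∣ m and 5 ∣ m. Any common multiple of 12 and 5 is a multiple of their lcm; here gcd(12, 5) = 1, so lcm(12, 5) = 12·5 = 60, so 60 ∣ m.

(→) If 60 ∣ m, write m = 60q. Since 60 = 5·12, m = 12·(5q), so 12 ∣ m; and since 60 = 12·5, m = 5·(12q), so 5 ∣ m.

Equivalent; both directions hold.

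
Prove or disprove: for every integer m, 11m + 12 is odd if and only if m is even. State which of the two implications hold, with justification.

(⟹) This fails: m = 3 gives 11m + 12 = 45, which is odd, but 3 is odd, not even.

(⟸) This also fails: m = 4 is even, but 11m + 12 = 56 is even, not odd.

Neither direction holds.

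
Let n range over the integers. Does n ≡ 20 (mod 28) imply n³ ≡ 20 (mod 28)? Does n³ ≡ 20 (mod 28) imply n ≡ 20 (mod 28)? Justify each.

The forward direction holds; the converse fails.

(⟹) Suppose n ≡ 20 (mod 28). Write n = 28j + 20. Then (28j + 20)³ = 21952j³ + 47040j² + 33600j + 8000 = 28(784j³ + 1680j² + 1200j + 285) + 20, so n³ ≡ 20 (mod 28).

(⟸) This fails: take n = 6. Then 6³ = 216 ≡ 20 (mod 28), yet 6 ≡ 6 (mod 28), not 20.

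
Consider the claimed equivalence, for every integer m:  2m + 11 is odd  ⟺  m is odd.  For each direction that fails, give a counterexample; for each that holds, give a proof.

The forward direction fails; the converse holds.

(⇒) This fails: take m = 4. Then 2m + 11 = 19, which is odd, yet m = 4 is even, not odd.

(⇐) Suppose m is odd. Since 2 is even, 2m is even for every m, so 2m + 11 has the same parity as 11, which is odd. Hence 2m + 11 is odd.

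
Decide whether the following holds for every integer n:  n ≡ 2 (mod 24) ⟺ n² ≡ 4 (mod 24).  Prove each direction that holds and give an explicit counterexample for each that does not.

Only the forward implication holds.

Forward direction. Suppose n ≡ 2 (mod 24). Write n = 24j + 2. Then (24j + 2)² = 576j² + 96j + 4 = 24(24j² + 4j) + 4, so n² ≡ 4 (mod 24).

Converse. This fails: take n = 10. Then 10² = 100 ≡ 4 (mod 24), yet 10 ≡ 10 (mod 24), not 2.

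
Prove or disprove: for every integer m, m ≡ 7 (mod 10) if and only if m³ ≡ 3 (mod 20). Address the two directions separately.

Only the converse holds.

(⟸) The residues r modulo 20 with r³ ≡ 3 (mod 20) are exactly {7}, and each is ≡ 7 (mod 10).

(⟹) This fails: take m = 17. Then 17 ≡ 7 (mod 10), but 17³ = 4913 ≡ 13 (mod 20), not 3.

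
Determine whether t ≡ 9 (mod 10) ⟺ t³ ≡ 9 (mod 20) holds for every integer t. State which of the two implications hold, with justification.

(⇒) fails; (⇐) holds.

(→) This fails: take t = 19. Then 19 ≡ 9 (mod 10), but 19³ = 6859 ≡ 19 (mod 20), not 9.

(←) Conversely, the residues r modulo 20 with r³ ≡ 9 (mod 20) are exactly {9}, and each is ≡ 9 (mod 10).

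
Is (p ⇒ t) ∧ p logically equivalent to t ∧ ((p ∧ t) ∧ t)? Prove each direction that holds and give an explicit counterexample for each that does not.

(←) Assume the antecedent. If t is true, the antecedent forces (t = T, p = T), and (p ⇒ t) ∧ p holds there. If t is false, the antecedent cannot hold. Either way (p ⇒ t) ∧ p holds.

(→) Assume the antecedent. If t is true, the antecedent forces (t = T, p = T), and t ∧ ((p ∧ t) ∧ t) holds there. If t is false, the antecedent cannot hold. Either way t ∧ ((p ∧ t) ∧ t) holds.

Both implications hold.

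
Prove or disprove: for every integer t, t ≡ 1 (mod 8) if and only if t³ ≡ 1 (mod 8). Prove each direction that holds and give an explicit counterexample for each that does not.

[⇒] Suppose t ≡ 1 (mod 8). Write t = 8j + 1. Then (8j + 1)³ = 512j³ + 192j² + 24j + 1 = 8(64j³ + 24j² + 3j) + 1, so t³ ≡ 1 (mod 8).

[⇐] For the converse, argue contrapositively. If t ≢ 1 (mod 8), then t is congruent to one of 0, 2, 3, 4, 5, 6, 7 modulo 8, and these give t³ ≡ 0, 0, 3, 0, 5, 0, 7 respectively — never 1.

Equivalent; both directions hold.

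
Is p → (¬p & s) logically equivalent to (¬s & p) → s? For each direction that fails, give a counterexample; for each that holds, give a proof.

Only the forward direction holds.

Forward direction. Assume the antecedent. If p is true, the antecedent cannot hold. If p is false, (¬s & p) → s reduces to true regardless of the other variables. Either way (¬s & p) → s holds.

Converse. This fails. Under p = T, s = T, the left side is false but the right side is true.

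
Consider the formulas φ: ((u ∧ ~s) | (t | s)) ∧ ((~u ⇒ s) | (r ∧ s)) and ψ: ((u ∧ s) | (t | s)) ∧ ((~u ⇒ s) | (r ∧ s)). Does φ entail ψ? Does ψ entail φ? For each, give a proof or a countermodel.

(→) This fails. Under r = F, s = F, t = F, u = T, the left side is true but the right side is false.

(←) Assume the antecedent. If s is true, the consequent reduces to true regardless of the other variables. If s is false, the antecedent forces (r = F, s = F, t = T, u = T) or (r = T, s = F, t = T, u = T), and the consequent holds there. Either way the consequent holds.

Only the reverse direction holds.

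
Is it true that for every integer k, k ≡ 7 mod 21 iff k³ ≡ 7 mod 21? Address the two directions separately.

Forward direction. Suppose k ≡ 7 mod 21. Write k = 21j + 7. Then (21j + 7)³ = 9261j³ + 9261j² + 3087j + 343 = 21(441j³ + 441j² + 147j + 16) + 7, so k³ ≡ 7 (mod 21).

Converse. Suppose k³ ≡ 7 (mod 21). The only residue r in {0, …, 20} with r³ ≡ 7 (mod 21) is r = 7, so k ≡ 7 (mod 21).

Both directions hold.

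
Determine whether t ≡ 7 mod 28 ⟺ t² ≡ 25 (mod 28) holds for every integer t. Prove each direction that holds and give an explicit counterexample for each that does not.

Neither direction holds.

(⇒) This fails: take t = 7. Then 7 ≡ 7 (mod 28), but 7² = 49 ≡ 21 (mod 28), not 25.

(⇐) This fails: take t = 5. Then 5² = 25 ≡ 25 (mod 28), yet 5 ≡ 5 (mod 28), not 7.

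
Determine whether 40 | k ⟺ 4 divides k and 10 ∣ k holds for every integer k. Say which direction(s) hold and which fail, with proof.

(⟹) If 40 ∣ k, write k = 40q. Since 40 = 10·4, k = 4·(10q), so 4 ∣ k; and since 40 = 4·10, k = 10·(4q), so 10 ∣ k.

(⟸) This fails: take k = 20. Both 4 ∣ 20 and 10 ∣ 20, yet 20 is not a multiple of 40 (since 20 = 0·40 + 20), so 40 ∤ 20.

The forward direction holds; the converse fails.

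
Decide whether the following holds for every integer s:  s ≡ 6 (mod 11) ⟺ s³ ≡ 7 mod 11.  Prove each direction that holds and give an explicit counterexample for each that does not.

The biconditional holds.

Forward direction. Suppose s ≡ 6 (mod 11). Write s = 11j + 6. Then (11j + 6)³ = 1331j³ + 2178j² + 1188j + 216 = 11(121j³ + 198j² + 108j + 19) + 7, so s³ ≡ 7 (mod 11).

Converse. Suppose s³ ≡ 7 (mod 11). The only residue r in {0, …, 10} with r³ ≡ 7 (mod 11) is r = 6, so s ≡ 6 (mod 11).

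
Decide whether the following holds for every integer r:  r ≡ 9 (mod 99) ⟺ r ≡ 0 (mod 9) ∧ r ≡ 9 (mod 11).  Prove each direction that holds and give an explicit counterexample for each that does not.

Forward direction. Suppose r ≡ 9 (mod 99); write r = 99j + 9. Since 9 ∣ 99, reducing mod 9 gives r ≡ 9 ≡ 0 (mod 9); since 11 ∣ 99, reducing mod 11 gives r ≡ 9 (mod 11).

Converse. If r ≡ 0 (mod 9) and r ≡ 9 (mod 11), then by the Chinese remainder theorem r ≡ 9 (mod 99). This is exactly r ≡ 9 (mod 99).

Both directions hold; the statement is true.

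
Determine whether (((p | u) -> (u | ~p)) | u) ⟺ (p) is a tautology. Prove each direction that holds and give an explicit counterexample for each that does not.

Neither direction holds.

[⇒] This fails. Under u = F, p = F, the left side is true but the right side is false.

[⇐] This fails. Under u = F, p = T, the left side is false but the right side is true.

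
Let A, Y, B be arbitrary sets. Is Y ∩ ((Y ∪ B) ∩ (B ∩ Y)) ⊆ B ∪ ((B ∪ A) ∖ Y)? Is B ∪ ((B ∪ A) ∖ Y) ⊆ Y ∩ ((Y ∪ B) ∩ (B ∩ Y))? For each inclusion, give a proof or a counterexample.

The sets are not equal: only the forward inclusion holds.

(⊇) This inclusion fails. Take A = {1}, Y = ∅, B = ∅; then 1 ∈ B ∪ ((B ∪ A) ∖ Y) but 1 ∉ Y ∩ ((Y ∪ B) ∩ (B ∩ Y)).

(⊆) Let x ∈ Y ∩ ((Y ∪ B) ∩ (B ∩ Y)). Then either x ∈ Y ∩ B and x ∉ A; or x ∈ A ∩ Y ∩ B. In each case x ∈ B ∪ ((B ∪ A) ∖ Y), so Y ∩ ((Y ∪ B) ∩ (B ∩ Y)) ⊆ B ∪ ((B ∪ A) ∖ Y).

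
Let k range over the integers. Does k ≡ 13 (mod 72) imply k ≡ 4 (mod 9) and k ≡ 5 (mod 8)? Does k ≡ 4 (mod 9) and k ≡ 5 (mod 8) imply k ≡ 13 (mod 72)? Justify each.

The biconditional holds.

(→) Suppose k ≡ 13 (mod 72); write k = 72j + 13. Since 9 ∣ 72, reducing mod 9 gives k ≡ 13 ≡ 4 (mod 9); since 8 ∣ 72, reducing mod 8 gives k ≡ 13 ≡ 5 (mod 8).

(←) Conversely, if k ≡ 4 (mod 9) and k ≡ 5 (mod 8), then by the Chinese remainder theorem k ≡ 13 (mod 72). This is exactly k ≡ 13 (mod 72).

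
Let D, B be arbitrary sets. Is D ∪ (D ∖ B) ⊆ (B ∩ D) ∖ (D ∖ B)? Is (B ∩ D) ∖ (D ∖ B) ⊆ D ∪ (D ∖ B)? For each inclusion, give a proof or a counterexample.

(⊆) This inclusion fails. Take D = {1}, B = ∅; then 1 ∈ D ∪ (D ∖ B) but 1 ∉ (B ∩ D) ∖ (D ∖ B).

(⊇) Let x ∈ (B ∩ D) ∖ (D ∖ B). Then x ∈ D ∩ B, from which x ∈ D ∪ (D ∖ B).

Only the reverse inclusion holds.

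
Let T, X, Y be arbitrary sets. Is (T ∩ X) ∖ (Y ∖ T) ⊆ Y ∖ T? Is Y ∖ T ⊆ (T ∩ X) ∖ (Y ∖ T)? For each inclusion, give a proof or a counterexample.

(⊆) This inclusion fails. Take T = {1}, X = {1}, Y = ∅; then 1 ∈ (T ∩ X) ∖ (Y ∖ T) but 1 ∉ Y ∖ T.

(⊇) This inclusion fails. Take T = ∅, X = ∅, Y = {1}; then 1 ∈ Y ∖ T but 1 ∉ (T ∩ X) ∖ (Y ∖ T).

(⊆) fails and (⊇) fails.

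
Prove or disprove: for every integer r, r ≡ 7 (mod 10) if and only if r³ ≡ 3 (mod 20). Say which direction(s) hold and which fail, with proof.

The forward direction fails; the converse holds.

(→) This fails: take r = 17. Then 17 ≡ 7 (mod 10), but 17³ = 4913 ≡ 13 (mod 20), not 3.

(←) Conversely, the residues r modulo 20 with r³ ≡ 3 (mod 20) are exactly {7}, and each is ≡ 7 (mod 10).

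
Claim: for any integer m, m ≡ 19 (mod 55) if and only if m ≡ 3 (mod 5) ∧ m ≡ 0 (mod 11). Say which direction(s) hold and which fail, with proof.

[⇒] This fails: m = 19 gives 19 ≡ 19 (mod 55) but 19 ≡ 4 (mod 5), so the conjunction on the right does not hold.

[⇐] This fails: m = 33 satisfies both congruences on the right (33 ≡ 3 mod 5 and 33 ≡ 0 mod 11) yet 33 ≡ 33 (mod 55), not 19.

Neither implication holds.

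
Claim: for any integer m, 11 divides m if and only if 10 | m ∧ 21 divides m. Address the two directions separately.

(⇒) fails and (⇐) fails.

(→) This fails: take m = 11. Certainly 11 ∣ 11, but 10 ∤ 11.

(←) This fails: take m = 210. Both 10 ∣ 210 and 21 ∣ 210, yet 210 is not a multiple of 11 (since 210 = 19·11 + 1), so 11 ∤ 210.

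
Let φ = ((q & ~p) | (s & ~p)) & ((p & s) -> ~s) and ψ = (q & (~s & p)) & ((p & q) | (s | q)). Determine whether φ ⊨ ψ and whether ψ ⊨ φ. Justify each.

Neither direction holds.

(→) This fails. Under q = T, p = F, s = F, the left side is true but the right side is false.

(←) This fails. Under q = T, p = T, s = F, the left side is false but the right side is true.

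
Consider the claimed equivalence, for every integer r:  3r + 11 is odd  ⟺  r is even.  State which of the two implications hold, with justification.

(⇐) Suppose r is even; write r = 2j. Then 3r + 11 = 3·(2j) + 11 = 2·3j + 11, which is odd.

(⇒) Suppose 3r + 11 is odd. Since 3 is odd, 3r and r have the same parity, so 3r + 11 ≡ r + 11 (mod 2). As 11 is odd, 3r + 11 is odd exactly when r is even. Thus r is even.

The biconditional holds.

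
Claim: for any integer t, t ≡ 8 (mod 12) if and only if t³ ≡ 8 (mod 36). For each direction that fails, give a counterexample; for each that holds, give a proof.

(→) Suppose t ≡ 8 (mod 12). Working modulo 36, t ∈ {8, 20, 32}; for each such r, r³ ≡ 8 (mod 36).

(←) This fails: take t = 2. Then 2³ = 8 ≡ 8 (mod 36), yet 2 ≡ 2 (mod 12), not 8.

Only the forward implication holds.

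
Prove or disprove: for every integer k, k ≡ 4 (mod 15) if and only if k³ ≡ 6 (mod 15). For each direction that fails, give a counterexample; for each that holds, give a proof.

(⇒) This fails: take k = 4. Then 4 ≡ 4 (mod 15), but 4³ = 64 ≡ 4 (mod 15), not 6.

(⇐) This fails: take k = 6. Then 6³ = 216 ≡ 6 (mod 15), yet 6 ≡ 6 (mod 15), not 4.

Neither implication holds.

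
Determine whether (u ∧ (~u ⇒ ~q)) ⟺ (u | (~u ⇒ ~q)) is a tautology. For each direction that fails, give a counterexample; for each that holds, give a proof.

(⇒) Assume the antecedent. If q is true, the antecedent forces (q = T, u = T), and u | (~u ⇒ ~q) holds there. If q is false, u | (~u ⇒ ~q) reduces to true regardless of the other variables. Either way u | (~u ⇒ ~q) holds.

(⇐) This fails. Under q = F, u = F, the left side is false but the right side is true.

(⇒) holds; (⇐) fails.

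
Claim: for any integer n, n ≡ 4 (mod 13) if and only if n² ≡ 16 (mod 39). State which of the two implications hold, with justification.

(→) This fails: take n = 30. Then 30 ≡ 4 (mod 13), but 30² = 900 ≡ 3 (mod 39), not 16.

(←) This fails: take n = 22. Then 22² = 484 ≡ 16 (mod 39), yet 22 ≡ 9 (mod 13), not 4.

Neither implication holds.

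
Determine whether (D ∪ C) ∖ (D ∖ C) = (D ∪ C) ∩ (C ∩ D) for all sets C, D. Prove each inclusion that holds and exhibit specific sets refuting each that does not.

(⟹) This inclusion fails. Take C = {1}, D = ∅; then 1 ∈ (D ∪ C) ∖ (D ∖ C) but 1 ∉ (D ∪ C) ∩ (C ∩ D).

(⟸) Let x ∈ (D ∪ C) ∩ (C ∩ D). Then x ∈ C ∩ D, from which x ∈ (D ∪ C) ∖ (D ∖ C).

(⊆) fails; (⊇) holds.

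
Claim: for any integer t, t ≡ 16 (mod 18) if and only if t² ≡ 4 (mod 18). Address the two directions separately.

Not equivalent: only (⇒) holds.

Converse. This fails: take t = 2. Then 2² = 4 ≡ 4 (mod 18), yet 2 ≡ 2 (mod 18), not 16.

Forward direction. Suppose t ≡ 16 (mod 18). Write t = 18j + 16. Then (18j + 16)² = 324j² + 576j + 256 = 18(18j² + 32j + 14) + 4, so t² ≡ 4 (mod 18).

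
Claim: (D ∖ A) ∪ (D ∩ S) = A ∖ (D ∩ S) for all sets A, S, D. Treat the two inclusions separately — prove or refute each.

Both inclusions fail.

(⊆) This inclusion fails. Take A = ∅, S = ∅, D = {1}; then 1 ∈ (D ∖ A) ∪ (D ∩ S) but 1 ∉ A ∖ (D ∩ S).

(⊇) This inclusion fails. Take A = {1}, S = ∅, D = ∅; then 1 ∈ A ∖ (D ∩ S) but 1 ∉ (D ∖ A) ∪ (D ∩ S).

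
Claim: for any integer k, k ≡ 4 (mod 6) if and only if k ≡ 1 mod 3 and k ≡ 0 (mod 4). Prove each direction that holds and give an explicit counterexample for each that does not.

(⇒) This fails: k = 10 gives 10 ≡ 4 (mod 6) but 10 ≡ 2 (mod 4), so the conjunction on the right does not hold.

(⇐) Conversely, if k ≡ 1 (mod 3) and k ≡ 0 (mod 4), then by the Chinese remainder theorem k ≡ 4 (mod 12). Since 4 ≡ 4 (mod 6) and 6 ∣ 12, we get k ≡ 4 (mod 6).

The forward direction fails; the converse holds.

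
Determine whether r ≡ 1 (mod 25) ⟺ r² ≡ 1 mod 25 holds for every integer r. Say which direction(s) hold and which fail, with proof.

Only the forward direction holds.

(←) This fails: take r = 24. Then 24² = 576 ≡ 1 (mod 25), yet 24 ≡ 24 (mod 25), not 1.

(→) Suppose r ≡ 1 (mod 25). Write r = 25j + 1. Then (25j + 1)² = 625j² + 50j + 1 = 25(25j² + 2j) + 1, so r² ≡ 1 (mod 25).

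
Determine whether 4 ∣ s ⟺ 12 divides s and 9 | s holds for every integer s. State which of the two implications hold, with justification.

Only the converse holds.

(⇐) Suppose 12 ∣ s and 9 ∣ s. Any common multiple of 12 and 9 is a multiple of their lcm; here lcm(12, 9) = 12·9/gcd(12, 9) = 108/3 = 36, so 36 ∣ s. Since 4 ∣ 36, it follows that 4 ∣ s.

(⇒) This fails: take s = 4. Certainly 4 ∣ 4, but 12 ∤ 4.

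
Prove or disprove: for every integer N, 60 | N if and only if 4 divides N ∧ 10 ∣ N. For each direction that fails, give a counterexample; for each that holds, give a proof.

(⇒) holds; (⇐) fails.

(⇐) This fails: take N = 20. Both 4 ∣ 20 and 10 ∣ 20, yet 20 is not a multiple of 60 (since 20 = 0·60 + 20), so 60 ∤ 20.

(⇒) If 60 ∣ N, write N = 60q. Since 60 = 15·4, N = 4·(15q), so 4 ∣ N; and since 60 = 6·10, N = 10·(6q), so 10 ∣ N.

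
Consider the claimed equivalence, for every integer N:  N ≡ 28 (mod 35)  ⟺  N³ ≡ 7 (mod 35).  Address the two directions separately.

(←) Suppose N³ ≡ 7 (mod 35). The only residue r in {0, …, 34} with r³ ≡ 7 (mod 35) is r = 28, so N ≡ 28 (mod 35).

(→) Suppose N ≡ 28 (mod 35). Write N = 35j + 28. Then (35j + 28)³ = 42875j³ + 102900j² + 82320j + 21952 = 35(1225j³ + 2940j² + 2352j + 627) + 7, so N³ ≡ 7 (mod 35).

Equivalent; both directions hold.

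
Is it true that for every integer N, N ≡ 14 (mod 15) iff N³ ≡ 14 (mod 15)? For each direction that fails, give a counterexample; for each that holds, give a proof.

Both directions hold.

(⟹) Suppose N ≡ 14 (mod 15). Write N = 15j + 14. Then (15j + 14)³ = 3375j³ + 9450j² + 8820j + 2744 = 15(225j³ + 630j² + 588j + 182) + 14, so N³ ≡ 14 (mod 15).

(⟸) Conversely, suppose N³ ≡ 14 (mod 15). The only residue r in {0, …, 14} with r³ ≡ 14 (mod 15) is r = 14, so N ≡ 14 (mod 15).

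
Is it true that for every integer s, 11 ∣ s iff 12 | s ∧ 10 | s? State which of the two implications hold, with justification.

[⇒] This fails: take s = 11. Certainly 11 ∣ 11, but 12 ∤ 11.

[⇐] This fails: take s = 60. Both 12 ∣ 60 and 10 ∣ 60, yet 60 is not a multiple of 11 (since 60 = 5·11 + 5), so 11 ∤ 60.

(⇒) fails and (⇐) fails.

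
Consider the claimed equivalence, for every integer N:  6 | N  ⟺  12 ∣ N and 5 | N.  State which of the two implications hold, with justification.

(→) This fails: take N = 6. Certainly 6 ∣ 6, but 12 ∤ 6.

(←) Suppose 12 ∣ N and 5 ∣ N. Any common multiple of 12 and 5 is a multiple of their lcm; here gcd(12, 5) = 1, so lcm(12, 5) = 12·5 = 60, so 60 ∣ N. Since 6 ∣ 60, it follows that 6 ∣ N.

(⇒) fails; (⇐) holds.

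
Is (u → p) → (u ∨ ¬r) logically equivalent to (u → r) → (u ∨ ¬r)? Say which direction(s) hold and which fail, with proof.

Both directions hold; the statement is true.

[⇒] Assume the antecedent. If u is true, (u → r) → (u ∨ ¬r) reduces to true regardless of the other variables. If u is false, the antecedent forces (p = F, u = F, r = F) or (p = T, u = F, r = F), and (u → r) → (u ∨ ¬r) holds there. Either way (u → r) → (u ∨ ¬r) holds.

[⇐] Assume the antecedent. If u is true, (u → p) → (u ∨ ¬r) reduces to true regardless of the other variables. If u is false, the antecedent forces (p = F, u = F, r = F) or (p = T, u = F, r = F), and (u → p) → (u ∨ ¬r) holds there. Either way (u → p) → (u ∨ ¬r) holds.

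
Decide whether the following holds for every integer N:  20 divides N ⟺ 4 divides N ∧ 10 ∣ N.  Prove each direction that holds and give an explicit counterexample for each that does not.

The biconditional holds.

(⇒) If 20 ∣ N, write N = 20q. Since 20 = 5·4, N = 4·(5q), so 4 ∣ N; and since 20 = 2·10, N = 10·(2q), so 10 ∣ N.

(⇐) Suppose 4 ∣ N and 10 ∣ N. Any common multiple of 4 and 10 is a multiple of their lcm; here lcm(4, 10) = 4·10/gcd(4, 10) = 40/2 = 20, so 20 ∣ N.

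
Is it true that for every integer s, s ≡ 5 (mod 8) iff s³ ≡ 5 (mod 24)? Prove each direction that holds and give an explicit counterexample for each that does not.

[⇒] This fails: take s = 13. Then 13 ≡ 5 (mod 8), but 13³ = 2197 ≡ 13 (mod 24), not 5.

[⇐] Conversely, the residues r modulo 24 with r³ ≡ 5 (mod 24) are exactly {5}, and each is ≡ 5 (mod 8).

The forward direction fails; the converse holds.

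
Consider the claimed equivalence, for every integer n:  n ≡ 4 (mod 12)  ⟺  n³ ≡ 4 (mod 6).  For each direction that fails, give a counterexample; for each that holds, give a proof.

(⇒) Suppose n ≡ 4 (mod 12). Then n³ ≡ 4³ = 64 (mod 12), and since 6 ∣ 12, also n³ ≡ 4 (mod 6).

(⇐) This fails: take n = 10. Then 10³ = 1000 ≡ 4 (mod 6), yet 10 ≡ 10 (mod 12), not 4.

Only the forward direction holds.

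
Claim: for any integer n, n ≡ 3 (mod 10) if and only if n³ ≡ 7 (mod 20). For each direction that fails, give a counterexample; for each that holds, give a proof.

[⇒] This fails: take n = 13. Then 13 ≡ 3 (mod 10), but 13³ = 2197 ≡ 17 (mod 20), not 7.

[⇐] Conversely, the residues r modulo 20 with r³ ≡ 7 (mod 20) are exactly {3}, and each is ≡ 3 (mod 10).

Only the reverse direction holds.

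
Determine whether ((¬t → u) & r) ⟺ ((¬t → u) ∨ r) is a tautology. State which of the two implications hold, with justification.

[⇒] Assume the antecedent. If r is true, (¬t → u) ∨ r reduces to true regardless of the other variables. If r is false, the antecedent cannot hold. Either way (¬t → u) ∨ r holds.

[⇐] This fails. Under r = T, t = F, u = F, the left side is false but the right side is true.

Only the forward implication holds.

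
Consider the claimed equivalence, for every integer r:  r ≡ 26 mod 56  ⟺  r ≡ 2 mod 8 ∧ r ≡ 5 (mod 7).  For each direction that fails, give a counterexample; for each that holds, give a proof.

Forward direction. Suppose r ≡ 26 (mod 56); write r = 56j + 26. Since 8 ∣ 56, reducing mod 8 gives r ≡ 26 ≡ 2 (mod 8); since 7 ∣ 56, reducing mod 7 gives r ≡ 26 ≡ 5 (mod 7).

Converse. If r ≡ 2 (mod 8) and r ≡ 5 (mod 7), then by the Chinese remainder theorem r ≡ 26 (mod 56). This is exactly r ≡ 26 (mod 56).

Both implications hold.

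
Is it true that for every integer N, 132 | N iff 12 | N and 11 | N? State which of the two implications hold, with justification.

Converse. Suppose 12 ∣ N and 11 ∣ N. Any common multiple of 12 and 11 is a multiple of their lcm; here gcd(12, 11) = 1, so lcm(12, 11) = 12·11 = 132, so 132 ∣ N.

Forward direction. If 132 ∣ N, write N = 132q. Since 132 = 11·12, N = 12·(11q), so 12 ∣ N; and since 132 = 12·11, N = 11·(12q), so 11 ∣ N.

The biconditional holds.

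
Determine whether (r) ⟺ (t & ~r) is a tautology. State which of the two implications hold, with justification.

(⇒) fails and (⇐) fails.

[⇒] This fails. Under r = T, t = F, the left side is true but the right side is false.

[⇐] This fails. Under r = F, t = T, the left side is false but the right side is true.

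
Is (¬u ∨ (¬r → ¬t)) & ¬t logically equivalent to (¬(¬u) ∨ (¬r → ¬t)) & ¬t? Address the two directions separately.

The biconditional holds.

(→) Assume the antecedent. If u is true, the antecedent forces (u = T, r = F, t = F) or (u = T, r = T, t = F), and (¬(¬u) ∨ (¬r → ¬t)) & ¬t holds there. If u is false, the antecedent forces (u = F, r = F, t = F) or (u = F, r = T, t = F), and (¬(¬u) ∨ (¬r → ¬t)) & ¬t holds there. Either way (¬(¬u) ∨ (¬r → ¬t)) & ¬t holds.

(←) Assume the antecedent. If u is true, the antecedent forces (u = T, r = F, t = F) or (u = T, r = T, t = F), and (¬u ∨ (¬r → ¬t)) & ¬t holds there. If u is false, the antecedent forces (u = F, r = F, t = F) or (u = F, r = T, t = F), and (¬u ∨ (¬r → ¬t)) & ¬t holds there. Either way (¬u ∨ (¬r → ¬t)) & ¬t holds.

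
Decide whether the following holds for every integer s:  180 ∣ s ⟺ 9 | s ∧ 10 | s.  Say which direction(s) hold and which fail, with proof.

Not equivalent: only (⇒) holds.

(⇐) This fails: take s = 90. Both 9 ∣ 90 and 10 ∣ 90, yet 90 is not a multiple of 180 (since 90 = 0·180 + 90), so 180 ∤ 90.

(⇒) If 180 ∣ s, write s = 180q. Since 180 = 20·9, s = 9·(20q), so 9 ∣ s; and since 180 = 18·10, s = 10·(18q), so 10 ∣ s.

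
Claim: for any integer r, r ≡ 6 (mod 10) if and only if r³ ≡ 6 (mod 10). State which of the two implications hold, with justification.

(⇒) Suppose r ≡ 6 (mod 10). Write r = 10j + 6. Then (10j + 6)³ = 1000j³ + 1800j² + 1080j + 216 = 10(100j³ + 180j² + 108j + 21) + 6, so r³ ≡ 6 (mod 10).

(⇐) Conversely, suppose r³ ≡ 6 (mod 10). The only residue r in {0, …, 9} with r³ ≡ 6 (mod 10) is r = 6, so r ≡ 6 (mod 10).

Both directions hold; the statement is true.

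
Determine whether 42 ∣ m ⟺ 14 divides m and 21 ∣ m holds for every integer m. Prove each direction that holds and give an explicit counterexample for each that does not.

Both directions hold.

(⟹) If 42 ∣ m, write m = 42q. Since 42 = 3·14, m = 14·(3q), so 14 ∣ m; and since 42 = 2·21, m = 21·(2q), so 21 ∣ m.

(⟸) Suppose 14 ∣ m and 21 ∣ m. Any common multiple of 14 and 21 is a multiple of their lcm; here lcm(14, 21) = 14·21/gcd(14, 21) = 294/7 = 42, so 42 ∣ m.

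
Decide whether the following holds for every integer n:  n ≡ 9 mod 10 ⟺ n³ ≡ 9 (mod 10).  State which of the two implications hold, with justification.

The biconditional holds.

Converse. For the converse, argue contrapositively. If n ≢ 9 (mod 10), then n is congruent to one of 0, 1, 2, 3, 4, 5, 6, 7, 8 modulo 10, and these give n³ ≡ 0, 1, 8, 7, 4, 5, 6, 3, 2 respectively — never 9.

Forward direction. Suppose n ≡ 9 mod 10. Write n = 10j + 9. Then (10j + 9)³ = 1000j³ + 2700j² + 2430j + 729 = 10(100j³ + 270j² + 243j + 72) + 9, so n³ ≡ 9 (mod 10).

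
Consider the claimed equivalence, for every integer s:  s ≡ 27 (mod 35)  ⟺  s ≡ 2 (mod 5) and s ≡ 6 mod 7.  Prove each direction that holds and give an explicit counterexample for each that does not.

[⇐] If s ≡ 2 (mod 5) and s ≡ 6 (mod 7), then by the Chinese remainder theorem s ≡ 27 (mod 35). This is exactly s ≡ 27 (mod 35).

[⇒] Suppose s ≡ 27 (mod 35); write s = 35j + 27. Since 5 ∣ 35, reducing mod 5 gives s ≡ 27 ≡ 2 (mod 5); since 7 ∣ 35, reducing mod 7 gives s ≡ 27 ≡ 6 (mod 7).

Both implications hold.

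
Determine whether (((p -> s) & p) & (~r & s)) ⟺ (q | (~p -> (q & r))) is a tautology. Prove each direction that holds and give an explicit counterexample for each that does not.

(⇒) holds; (⇐) fails.

(→) Assume the antecedent. If q is true, q | (~p -> (q & r)) reduces to true regardless of the other variables. If q is false, the antecedent forces (q = F, s = T, r = F, p = T), and q | (~p -> (q & r)) holds there. Either way q | (~p -> (q & r)) holds.

(←) This fails. Under q = T, s = F, r = F, p = F, the left side is false but the right side is true.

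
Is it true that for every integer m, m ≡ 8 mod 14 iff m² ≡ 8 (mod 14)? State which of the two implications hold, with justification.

Only the forward direction holds.

Forward direction. Suppose m ≡ 8 mod 14. Write m = 14j + 8. Then (14j + 8)² = 196j² + 224j + 64 = 14(14j² + 16j + 4) + 8, so m² ≡ 8 (mod 14).

Converse. This fails: take m = 6. Then 6² = 36 ≡ 8 (mod 14), yet 6 ≡ 6 (mod 14), not 8.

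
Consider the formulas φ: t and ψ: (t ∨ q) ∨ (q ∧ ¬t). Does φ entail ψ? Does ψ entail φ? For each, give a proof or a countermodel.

(⇒) Assume the antecedent. If q is true, (t ∨ q) ∨ (q ∧ ¬t) reduces to true regardless of the other variables. If q is false, the antecedent forces (q = F, t = T), and (t ∨ q) ∨ (q ∧ ¬t) holds there. Either way (t ∨ q) ∨ (q ∧ ¬t) holds.

(⇐) This fails. Under q = T, t = F, the left side is false but the right side is true.

Not equivalent: only (⇒) holds.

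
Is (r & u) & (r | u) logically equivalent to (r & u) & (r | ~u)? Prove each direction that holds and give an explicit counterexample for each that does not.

Both directions hold; the statement is true.

(⇐) Assume the antecedent. If r is true, the antecedent forces (r = T, u = T), and (r & u) & (r | u) holds there. If r is false, the antecedent cannot hold. Either way (r & u) & (r | u) holds.

(⇒) Assume the antecedent. If r is true, the antecedent forces (r = T, u = T), and (r & u) & (r | ~u) holds there. If r is false, the antecedent cannot hold. Either way (r & u) & (r | ~u) holds.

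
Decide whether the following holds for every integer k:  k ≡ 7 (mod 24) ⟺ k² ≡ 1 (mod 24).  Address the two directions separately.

Forward direction. Suppose k ≡ 7 (mod 24). Write k = 24j + 7. Then (24j + 7)² = 576j² + 336j + 49 = 24(24j² + 14j + 2) + 1, so k² ≡ 1 (mod 24).

Converse. This fails: take k = 1. Then 1² = 1 ≡ 1 (mod 24), yet 1 ≡ 1 (mod 24), not 7.

(⇒) holds; (⇐) fails.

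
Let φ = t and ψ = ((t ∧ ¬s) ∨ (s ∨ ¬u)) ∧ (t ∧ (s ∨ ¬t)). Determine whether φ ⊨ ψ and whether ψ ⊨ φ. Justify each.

(⇒) fails; (⇐) holds.

(←) Assume the antecedent. If t is true, t reduces to true regardless of the other variables. If t is false, the antecedent cannot hold. Either way t holds.

(→) This fails. Under t = T, u = F, s = F, the left side is true but the right side is false.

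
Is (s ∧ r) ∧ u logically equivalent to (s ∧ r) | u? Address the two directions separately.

Only the forward direction holds.

Forward direction. Assume the antecedent. If u is true, (s ∧ r) | u reduces to true regardless of the other variables. If u is false, the antecedent cannot hold. Either way (s ∧ r) | u holds.

Converse. This fails. Under u = T, r = F, s = F, the left side is false but the right side is true.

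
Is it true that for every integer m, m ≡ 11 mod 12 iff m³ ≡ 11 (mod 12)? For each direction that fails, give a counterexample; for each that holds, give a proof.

(→) Suppose m ≡ 11 mod 12. Write m = 12j + 11. Then (12j + 11)³ = 1728j³ + 4752j² + 4356j + 1331 = 12(144j³ + 396j² + 363j + 110) + 11, so m³ ≡ 11 (mod 12).

(←) Conversely, suppose m³ ≡ 11 (mod 12). The only residue r in {0, …, 11} with r³ ≡ 11 (mod 12) is r = 11, so m ≡ 11 (mod 12).

Equivalent; both directions hold.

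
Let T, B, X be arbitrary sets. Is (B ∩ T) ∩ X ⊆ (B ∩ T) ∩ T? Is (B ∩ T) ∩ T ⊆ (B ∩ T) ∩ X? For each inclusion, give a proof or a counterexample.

(⟹) Let x ∈ (B ∩ T) ∩ X. Then x ∈ T ∩ B ∩ X, from which x ∈ (B ∩ T) ∩ T.

(⟸) This inclusion fails. Take T = {1}, B = {1}, X = ∅; then 1 ∈ (B ∩ T) ∩ T but 1 ∉ (B ∩ T) ∩ X.

The sets are not equal: only the forward inclusion holds.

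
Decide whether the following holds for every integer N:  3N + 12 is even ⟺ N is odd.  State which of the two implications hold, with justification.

(⇒) fails and (⇐) fails.

(→) This fails: N = 0 gives 3N + 12 = 12, which is even, but 0 is even, not odd.

(←) This also fails: N = 1 is odd, but 3N + 12 = 15 is odd, not even.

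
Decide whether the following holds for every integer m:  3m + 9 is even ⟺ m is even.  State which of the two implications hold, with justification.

(→) This fails: m = 1 gives 3m + 9 = 12, which is even, but 1 is odd, not even.

(←) This also fails: m = 2 is even, but 3m + 9 = 15 is odd, not even.

Both directions fail.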